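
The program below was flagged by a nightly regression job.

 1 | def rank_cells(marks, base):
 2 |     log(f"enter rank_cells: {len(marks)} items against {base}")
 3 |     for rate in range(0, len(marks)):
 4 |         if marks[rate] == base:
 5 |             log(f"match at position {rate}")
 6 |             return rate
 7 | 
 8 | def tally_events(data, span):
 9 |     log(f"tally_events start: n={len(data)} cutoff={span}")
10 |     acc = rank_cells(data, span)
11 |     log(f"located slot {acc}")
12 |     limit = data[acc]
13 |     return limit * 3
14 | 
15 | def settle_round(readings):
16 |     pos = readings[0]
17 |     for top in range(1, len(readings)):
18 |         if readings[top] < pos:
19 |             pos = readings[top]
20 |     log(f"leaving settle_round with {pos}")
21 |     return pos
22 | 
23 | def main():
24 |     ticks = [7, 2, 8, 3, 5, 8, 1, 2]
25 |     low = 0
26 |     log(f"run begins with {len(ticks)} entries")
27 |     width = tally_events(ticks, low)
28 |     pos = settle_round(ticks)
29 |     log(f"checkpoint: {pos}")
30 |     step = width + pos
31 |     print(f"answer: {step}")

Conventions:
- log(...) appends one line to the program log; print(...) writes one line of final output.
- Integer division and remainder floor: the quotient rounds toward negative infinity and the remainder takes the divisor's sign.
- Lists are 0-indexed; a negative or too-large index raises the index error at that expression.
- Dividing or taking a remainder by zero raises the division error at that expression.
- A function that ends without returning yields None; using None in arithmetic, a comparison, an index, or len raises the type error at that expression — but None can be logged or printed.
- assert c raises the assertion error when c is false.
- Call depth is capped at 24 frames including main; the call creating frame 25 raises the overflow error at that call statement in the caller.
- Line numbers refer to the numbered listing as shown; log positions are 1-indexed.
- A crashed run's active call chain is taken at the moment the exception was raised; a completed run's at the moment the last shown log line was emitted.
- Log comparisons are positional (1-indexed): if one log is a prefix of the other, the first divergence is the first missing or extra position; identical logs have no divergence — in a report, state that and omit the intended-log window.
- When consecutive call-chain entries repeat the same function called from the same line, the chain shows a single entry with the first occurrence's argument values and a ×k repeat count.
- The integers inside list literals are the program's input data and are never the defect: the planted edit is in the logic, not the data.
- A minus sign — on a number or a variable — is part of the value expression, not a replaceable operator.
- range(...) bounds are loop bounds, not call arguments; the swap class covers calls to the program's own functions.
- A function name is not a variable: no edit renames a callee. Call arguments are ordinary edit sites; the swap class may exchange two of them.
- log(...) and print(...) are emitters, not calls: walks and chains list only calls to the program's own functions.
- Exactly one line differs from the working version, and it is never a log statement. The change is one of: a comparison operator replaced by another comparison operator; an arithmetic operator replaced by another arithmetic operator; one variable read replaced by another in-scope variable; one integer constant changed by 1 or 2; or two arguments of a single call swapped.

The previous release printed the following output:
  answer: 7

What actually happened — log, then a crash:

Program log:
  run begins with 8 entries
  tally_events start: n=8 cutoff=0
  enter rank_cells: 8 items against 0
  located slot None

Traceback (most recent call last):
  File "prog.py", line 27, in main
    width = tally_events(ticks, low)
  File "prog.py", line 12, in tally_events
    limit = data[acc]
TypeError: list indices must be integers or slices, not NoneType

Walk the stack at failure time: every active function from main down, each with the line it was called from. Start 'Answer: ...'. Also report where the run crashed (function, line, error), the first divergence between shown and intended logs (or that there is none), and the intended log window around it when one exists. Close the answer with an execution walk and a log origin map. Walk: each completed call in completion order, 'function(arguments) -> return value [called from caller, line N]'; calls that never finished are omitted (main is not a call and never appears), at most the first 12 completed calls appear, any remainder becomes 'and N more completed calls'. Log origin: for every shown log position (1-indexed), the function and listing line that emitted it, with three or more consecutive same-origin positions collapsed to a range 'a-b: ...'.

Answer: main -> tally_events (called at line 27).
Key observation: At log position 2 the runs split — shown 'tally_events start: n=8 cutoff=0', but the working version logs 'tally_events start: n=8 cutoff=2'.
Crash: tally_events, line 12, TypeError.
First divergence: position 2; shown 'tally_events start: n=8 cutoff=0' vs intended 'tally_events start: n=8 cutoff=2'.
Intended log window:
  1: run begins with 8 entries
  2: tally_events start: n=8 cutoff=2
  3: enter rank_cells: 8 items against 2
Execution walk:
  rank_cells([7, 2, 8, 3, 5, 8, 1, 2], 0) -> None  [called from tally_events, line 10]
Origin of each log line:
  1 — main, line 26
  2 — tally_events, line 9
  3 — rank_cells, line 2
  4 — tally_events, line 11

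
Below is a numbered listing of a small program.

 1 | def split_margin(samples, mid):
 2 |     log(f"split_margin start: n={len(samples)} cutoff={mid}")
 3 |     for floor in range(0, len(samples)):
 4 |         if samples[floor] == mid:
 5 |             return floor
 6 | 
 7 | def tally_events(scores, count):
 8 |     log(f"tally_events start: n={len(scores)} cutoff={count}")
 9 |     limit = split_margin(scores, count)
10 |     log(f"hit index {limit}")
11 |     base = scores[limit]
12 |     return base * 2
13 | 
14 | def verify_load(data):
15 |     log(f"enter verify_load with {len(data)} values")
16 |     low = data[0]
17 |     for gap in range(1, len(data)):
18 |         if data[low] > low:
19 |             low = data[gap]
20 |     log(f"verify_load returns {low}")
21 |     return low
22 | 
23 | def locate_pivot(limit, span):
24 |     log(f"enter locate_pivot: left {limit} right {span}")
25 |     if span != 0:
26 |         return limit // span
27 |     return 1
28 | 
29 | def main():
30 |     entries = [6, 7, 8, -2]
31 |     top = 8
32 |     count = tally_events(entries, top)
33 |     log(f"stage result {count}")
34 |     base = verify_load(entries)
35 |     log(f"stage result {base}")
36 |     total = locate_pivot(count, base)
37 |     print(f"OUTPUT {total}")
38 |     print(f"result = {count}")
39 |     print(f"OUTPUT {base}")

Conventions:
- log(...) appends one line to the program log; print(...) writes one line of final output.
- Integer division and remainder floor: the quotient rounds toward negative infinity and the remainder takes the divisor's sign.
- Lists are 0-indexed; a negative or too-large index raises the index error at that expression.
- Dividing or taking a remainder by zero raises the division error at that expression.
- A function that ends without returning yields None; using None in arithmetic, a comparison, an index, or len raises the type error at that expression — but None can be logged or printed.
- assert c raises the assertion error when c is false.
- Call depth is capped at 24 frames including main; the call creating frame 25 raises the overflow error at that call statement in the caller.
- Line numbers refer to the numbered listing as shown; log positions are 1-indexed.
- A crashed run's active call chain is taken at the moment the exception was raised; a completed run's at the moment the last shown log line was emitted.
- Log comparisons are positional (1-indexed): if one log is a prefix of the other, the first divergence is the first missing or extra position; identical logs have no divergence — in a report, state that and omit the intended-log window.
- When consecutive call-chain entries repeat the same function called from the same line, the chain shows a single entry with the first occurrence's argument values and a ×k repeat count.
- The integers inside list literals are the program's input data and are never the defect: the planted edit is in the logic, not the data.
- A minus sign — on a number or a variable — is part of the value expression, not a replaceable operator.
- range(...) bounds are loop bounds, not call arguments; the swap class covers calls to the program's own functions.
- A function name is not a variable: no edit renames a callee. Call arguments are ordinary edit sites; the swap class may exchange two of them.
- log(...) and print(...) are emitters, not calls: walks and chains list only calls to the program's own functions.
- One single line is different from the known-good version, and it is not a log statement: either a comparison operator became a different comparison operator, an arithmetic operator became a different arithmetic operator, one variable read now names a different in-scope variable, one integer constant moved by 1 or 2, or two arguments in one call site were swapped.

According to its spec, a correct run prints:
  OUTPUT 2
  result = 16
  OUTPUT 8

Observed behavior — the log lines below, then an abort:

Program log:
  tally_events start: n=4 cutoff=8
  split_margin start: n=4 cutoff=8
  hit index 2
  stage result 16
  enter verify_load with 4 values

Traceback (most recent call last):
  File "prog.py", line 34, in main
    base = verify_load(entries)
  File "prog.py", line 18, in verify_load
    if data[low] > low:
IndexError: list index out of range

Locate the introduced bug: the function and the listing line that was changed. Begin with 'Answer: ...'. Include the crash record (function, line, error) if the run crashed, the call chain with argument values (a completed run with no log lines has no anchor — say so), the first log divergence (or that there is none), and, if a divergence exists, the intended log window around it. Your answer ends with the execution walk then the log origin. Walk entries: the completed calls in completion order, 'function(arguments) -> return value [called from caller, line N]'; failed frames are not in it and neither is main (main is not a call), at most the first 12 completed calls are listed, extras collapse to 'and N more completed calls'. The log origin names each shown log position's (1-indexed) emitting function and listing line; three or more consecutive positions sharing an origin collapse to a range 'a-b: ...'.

Answer: the defect is in verify_load at line 18.
Key observation: The shown log is a 5-line prefix of the intended one, whose next entry is 'verify_load returns 8'.
Crash: verify_load, line 18, IndexError.
Call chain: main -> verify_load([6, 7, 8, -2]) (called at line 34).
First divergence: position 6 (shown log ended at 5 lines; the working version continues: 'verify_load returns 8').
Intended log window:
  4: stage result 16
  5: enter verify_load with 4 values
  6: verify_load returns 8
  7: stage result 8
Execution walk:
  split_margin([6, 7, 8, -2], 8) -> 2  [called from tally_events, line 9]
  tally_events([6, 7, 8, -2], 8) -> 16  [called from main, line 32]
Log line origins:
  1: from tally_events, line 8
  2: from split_margin, line 2
  3: from tally_events, line 10
  4: from main, line 33
  5: from verify_load, line 15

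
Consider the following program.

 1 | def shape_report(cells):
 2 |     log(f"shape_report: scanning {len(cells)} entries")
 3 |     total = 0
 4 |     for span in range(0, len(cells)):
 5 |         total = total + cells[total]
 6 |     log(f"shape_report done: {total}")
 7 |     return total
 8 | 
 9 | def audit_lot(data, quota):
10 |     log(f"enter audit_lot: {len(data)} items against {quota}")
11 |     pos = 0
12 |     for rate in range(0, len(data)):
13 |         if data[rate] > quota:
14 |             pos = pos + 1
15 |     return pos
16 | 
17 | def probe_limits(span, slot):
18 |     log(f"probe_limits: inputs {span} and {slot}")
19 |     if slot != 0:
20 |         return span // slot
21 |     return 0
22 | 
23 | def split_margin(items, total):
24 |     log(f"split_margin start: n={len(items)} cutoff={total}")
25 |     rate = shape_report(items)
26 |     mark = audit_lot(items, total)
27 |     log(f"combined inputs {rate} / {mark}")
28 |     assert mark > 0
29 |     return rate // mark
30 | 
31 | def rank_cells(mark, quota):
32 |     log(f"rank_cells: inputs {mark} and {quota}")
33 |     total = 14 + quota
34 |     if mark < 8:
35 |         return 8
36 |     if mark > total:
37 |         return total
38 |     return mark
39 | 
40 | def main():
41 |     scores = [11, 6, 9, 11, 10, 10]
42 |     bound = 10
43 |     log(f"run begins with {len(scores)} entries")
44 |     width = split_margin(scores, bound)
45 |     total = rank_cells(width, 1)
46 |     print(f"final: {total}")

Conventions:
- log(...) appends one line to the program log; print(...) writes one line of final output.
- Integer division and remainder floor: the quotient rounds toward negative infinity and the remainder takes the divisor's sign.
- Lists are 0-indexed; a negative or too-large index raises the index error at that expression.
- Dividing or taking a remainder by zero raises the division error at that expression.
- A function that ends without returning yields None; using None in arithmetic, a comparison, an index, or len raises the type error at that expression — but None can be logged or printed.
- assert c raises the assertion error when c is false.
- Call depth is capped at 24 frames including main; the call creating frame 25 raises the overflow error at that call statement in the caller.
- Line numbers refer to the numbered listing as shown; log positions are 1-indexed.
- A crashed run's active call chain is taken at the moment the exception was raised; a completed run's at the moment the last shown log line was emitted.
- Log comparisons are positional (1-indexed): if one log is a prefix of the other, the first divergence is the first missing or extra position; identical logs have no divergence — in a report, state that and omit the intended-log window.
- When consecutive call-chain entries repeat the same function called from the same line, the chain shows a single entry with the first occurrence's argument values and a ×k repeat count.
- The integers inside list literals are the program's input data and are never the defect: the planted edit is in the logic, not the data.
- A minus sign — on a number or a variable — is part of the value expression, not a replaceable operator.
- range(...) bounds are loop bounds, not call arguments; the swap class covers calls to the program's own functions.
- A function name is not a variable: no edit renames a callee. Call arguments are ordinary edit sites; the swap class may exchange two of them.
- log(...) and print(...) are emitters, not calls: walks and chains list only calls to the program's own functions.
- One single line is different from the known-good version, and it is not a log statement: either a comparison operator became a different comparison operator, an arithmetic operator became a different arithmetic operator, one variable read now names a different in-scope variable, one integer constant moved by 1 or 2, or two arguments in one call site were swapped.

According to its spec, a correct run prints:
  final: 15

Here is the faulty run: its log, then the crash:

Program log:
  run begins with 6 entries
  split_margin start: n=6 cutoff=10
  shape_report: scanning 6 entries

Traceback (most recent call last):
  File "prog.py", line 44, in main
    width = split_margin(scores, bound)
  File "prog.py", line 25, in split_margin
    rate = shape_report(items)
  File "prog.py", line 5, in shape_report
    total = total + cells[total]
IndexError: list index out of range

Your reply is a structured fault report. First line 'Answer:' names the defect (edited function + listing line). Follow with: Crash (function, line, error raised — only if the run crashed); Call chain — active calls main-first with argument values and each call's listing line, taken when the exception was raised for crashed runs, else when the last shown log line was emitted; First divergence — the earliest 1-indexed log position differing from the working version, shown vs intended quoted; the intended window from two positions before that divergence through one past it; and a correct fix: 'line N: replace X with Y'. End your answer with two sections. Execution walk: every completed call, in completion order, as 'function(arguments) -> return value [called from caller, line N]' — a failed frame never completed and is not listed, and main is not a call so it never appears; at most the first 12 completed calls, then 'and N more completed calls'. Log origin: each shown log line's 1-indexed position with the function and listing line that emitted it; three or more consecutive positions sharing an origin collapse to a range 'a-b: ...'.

Answer: the defect is in shape_report at line 5.
Key observation: The faulty run's log stops after 3 lines; the working version's next line would be 'shape_report done: 57'.
Crash: shape_report, line 5, IndexError.
Call chain: main -> split_margin([11, 6, 9, 11, 10, 10], 10) (called at line 44) -> shape_report([11, 6, 9, 11, 10, 10]) (called at line 25).
First divergence: position 4 — the faulty run's log ends after 3 lines; the working version continues with 'shape_report done: 57'.
Intended log window:
  2: split_margin start: n=6 cutoff=10
  3: shape_report: scanning 6 entries
  4: shape_report done: 57
  5: enter audit_lot: 6 items against 10
Execution walk:
  (no call completed)
Log line origins:
  1 — main, line 43
  2 — split_margin, line 24
  3 — shape_report, line 2
A correct fix: line 5: replace `cells[total]` with `cells[span]`.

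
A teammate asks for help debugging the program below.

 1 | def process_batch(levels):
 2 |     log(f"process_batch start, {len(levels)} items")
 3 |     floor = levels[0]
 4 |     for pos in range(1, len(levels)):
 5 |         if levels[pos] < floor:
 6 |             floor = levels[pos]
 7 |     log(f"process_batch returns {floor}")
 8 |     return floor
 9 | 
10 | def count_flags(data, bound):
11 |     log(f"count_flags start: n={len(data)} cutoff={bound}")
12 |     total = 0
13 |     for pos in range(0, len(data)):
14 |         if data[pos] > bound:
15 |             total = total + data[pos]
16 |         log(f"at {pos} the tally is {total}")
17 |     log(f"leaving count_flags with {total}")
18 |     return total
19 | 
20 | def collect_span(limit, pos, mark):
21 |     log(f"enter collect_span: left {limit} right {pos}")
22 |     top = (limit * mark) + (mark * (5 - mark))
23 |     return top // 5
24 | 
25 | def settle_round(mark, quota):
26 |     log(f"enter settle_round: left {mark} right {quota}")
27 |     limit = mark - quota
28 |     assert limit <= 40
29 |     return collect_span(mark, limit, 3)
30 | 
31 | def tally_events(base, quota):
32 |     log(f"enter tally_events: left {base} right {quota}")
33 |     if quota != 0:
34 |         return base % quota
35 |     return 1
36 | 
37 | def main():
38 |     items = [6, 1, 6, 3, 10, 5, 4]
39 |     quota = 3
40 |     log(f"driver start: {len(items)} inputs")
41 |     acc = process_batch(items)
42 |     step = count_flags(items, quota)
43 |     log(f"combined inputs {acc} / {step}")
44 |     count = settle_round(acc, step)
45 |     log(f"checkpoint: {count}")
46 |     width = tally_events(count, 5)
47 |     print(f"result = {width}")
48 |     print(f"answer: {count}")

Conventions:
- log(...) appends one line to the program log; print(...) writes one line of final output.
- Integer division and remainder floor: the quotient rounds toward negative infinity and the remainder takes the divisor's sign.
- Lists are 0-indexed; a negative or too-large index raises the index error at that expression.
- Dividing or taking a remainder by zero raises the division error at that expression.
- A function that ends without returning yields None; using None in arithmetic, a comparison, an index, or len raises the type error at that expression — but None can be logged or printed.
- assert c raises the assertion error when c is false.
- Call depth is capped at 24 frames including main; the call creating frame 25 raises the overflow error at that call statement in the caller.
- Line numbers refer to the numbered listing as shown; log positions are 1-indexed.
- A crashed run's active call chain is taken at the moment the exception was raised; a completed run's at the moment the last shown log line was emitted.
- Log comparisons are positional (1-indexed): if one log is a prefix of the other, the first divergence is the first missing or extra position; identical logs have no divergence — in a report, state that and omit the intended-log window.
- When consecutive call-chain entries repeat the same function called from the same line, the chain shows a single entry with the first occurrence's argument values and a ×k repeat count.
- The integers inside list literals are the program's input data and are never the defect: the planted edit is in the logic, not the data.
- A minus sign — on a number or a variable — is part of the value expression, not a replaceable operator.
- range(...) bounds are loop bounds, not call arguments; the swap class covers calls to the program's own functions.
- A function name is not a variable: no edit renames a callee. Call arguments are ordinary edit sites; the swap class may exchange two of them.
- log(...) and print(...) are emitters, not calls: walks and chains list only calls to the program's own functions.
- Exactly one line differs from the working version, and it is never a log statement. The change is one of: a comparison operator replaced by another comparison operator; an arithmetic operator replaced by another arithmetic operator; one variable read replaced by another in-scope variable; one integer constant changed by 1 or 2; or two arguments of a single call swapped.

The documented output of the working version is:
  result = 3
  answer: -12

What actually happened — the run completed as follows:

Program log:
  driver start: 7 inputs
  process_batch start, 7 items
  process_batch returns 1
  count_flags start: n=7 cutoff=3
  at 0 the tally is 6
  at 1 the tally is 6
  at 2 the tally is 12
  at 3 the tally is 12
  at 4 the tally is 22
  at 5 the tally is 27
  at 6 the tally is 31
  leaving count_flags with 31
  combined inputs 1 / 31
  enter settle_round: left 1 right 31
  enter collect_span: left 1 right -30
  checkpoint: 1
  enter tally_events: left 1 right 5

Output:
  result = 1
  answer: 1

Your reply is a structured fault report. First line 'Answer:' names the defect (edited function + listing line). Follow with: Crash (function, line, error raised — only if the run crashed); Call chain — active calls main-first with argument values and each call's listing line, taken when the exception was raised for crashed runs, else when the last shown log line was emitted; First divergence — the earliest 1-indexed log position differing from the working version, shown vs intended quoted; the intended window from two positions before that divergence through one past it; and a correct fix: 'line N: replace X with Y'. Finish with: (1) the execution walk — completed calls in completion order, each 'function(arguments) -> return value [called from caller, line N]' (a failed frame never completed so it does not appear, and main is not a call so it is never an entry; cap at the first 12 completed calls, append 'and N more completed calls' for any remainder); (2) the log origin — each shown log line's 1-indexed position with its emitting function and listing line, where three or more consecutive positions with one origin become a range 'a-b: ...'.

Answer: the defect is in collect_span at line 22.
Key observation: Position 16 is the first bad log line: 'checkpoint: 1' should read 'checkpoint: -12'.
Call chain: main -> tally_events(1, 5) (called at line 46).
First divergence: position 16 — the shown line 'checkpoint: 1' should read 'checkpoint: -12'.
Intended log window:
  14: enter settle_round: left 1 right 31
  15: enter collect_span: left 1 right -30
  16: checkpoint: -12
  17: enter tally_events: left -12 right 5
Execution walk:
  process_batch([6, 1, 6, 3, 10, 5, 4]) -> 1  [called from main, line 41]
  count_flags([6, 1, 6, 3, 10, 5, 4], 3) -> 31  [called from main, line 42]
  collect_span(1, -30, 3) -> 1  [called from settle_round, line 29]
  settle_round(1, 31) -> 1  [called from main, line 44]
  tally_events(1, 5) -> 1  [called from main, line 46]
Log origins:
  1: emitted by main (line 40)
  2: emitted by process_batch (line 2)
  3: emitted by process_batch (line 7)
  4: emitted by count_flags (line 11)
  5-11: emitted by count_flags (line 16)
  12: emitted by count_flags (line 17)
  13: emitted by main (line 43)
  14: emitted by settle_round (line 26)
  15: emitted by collect_span (line 21)
  16: emitted by main (line 45)
  17: emitted by tally_events (line 32)
A correct fix: line 22: replace `mark * (5 - mark)` with `pos * (5 - mark)`.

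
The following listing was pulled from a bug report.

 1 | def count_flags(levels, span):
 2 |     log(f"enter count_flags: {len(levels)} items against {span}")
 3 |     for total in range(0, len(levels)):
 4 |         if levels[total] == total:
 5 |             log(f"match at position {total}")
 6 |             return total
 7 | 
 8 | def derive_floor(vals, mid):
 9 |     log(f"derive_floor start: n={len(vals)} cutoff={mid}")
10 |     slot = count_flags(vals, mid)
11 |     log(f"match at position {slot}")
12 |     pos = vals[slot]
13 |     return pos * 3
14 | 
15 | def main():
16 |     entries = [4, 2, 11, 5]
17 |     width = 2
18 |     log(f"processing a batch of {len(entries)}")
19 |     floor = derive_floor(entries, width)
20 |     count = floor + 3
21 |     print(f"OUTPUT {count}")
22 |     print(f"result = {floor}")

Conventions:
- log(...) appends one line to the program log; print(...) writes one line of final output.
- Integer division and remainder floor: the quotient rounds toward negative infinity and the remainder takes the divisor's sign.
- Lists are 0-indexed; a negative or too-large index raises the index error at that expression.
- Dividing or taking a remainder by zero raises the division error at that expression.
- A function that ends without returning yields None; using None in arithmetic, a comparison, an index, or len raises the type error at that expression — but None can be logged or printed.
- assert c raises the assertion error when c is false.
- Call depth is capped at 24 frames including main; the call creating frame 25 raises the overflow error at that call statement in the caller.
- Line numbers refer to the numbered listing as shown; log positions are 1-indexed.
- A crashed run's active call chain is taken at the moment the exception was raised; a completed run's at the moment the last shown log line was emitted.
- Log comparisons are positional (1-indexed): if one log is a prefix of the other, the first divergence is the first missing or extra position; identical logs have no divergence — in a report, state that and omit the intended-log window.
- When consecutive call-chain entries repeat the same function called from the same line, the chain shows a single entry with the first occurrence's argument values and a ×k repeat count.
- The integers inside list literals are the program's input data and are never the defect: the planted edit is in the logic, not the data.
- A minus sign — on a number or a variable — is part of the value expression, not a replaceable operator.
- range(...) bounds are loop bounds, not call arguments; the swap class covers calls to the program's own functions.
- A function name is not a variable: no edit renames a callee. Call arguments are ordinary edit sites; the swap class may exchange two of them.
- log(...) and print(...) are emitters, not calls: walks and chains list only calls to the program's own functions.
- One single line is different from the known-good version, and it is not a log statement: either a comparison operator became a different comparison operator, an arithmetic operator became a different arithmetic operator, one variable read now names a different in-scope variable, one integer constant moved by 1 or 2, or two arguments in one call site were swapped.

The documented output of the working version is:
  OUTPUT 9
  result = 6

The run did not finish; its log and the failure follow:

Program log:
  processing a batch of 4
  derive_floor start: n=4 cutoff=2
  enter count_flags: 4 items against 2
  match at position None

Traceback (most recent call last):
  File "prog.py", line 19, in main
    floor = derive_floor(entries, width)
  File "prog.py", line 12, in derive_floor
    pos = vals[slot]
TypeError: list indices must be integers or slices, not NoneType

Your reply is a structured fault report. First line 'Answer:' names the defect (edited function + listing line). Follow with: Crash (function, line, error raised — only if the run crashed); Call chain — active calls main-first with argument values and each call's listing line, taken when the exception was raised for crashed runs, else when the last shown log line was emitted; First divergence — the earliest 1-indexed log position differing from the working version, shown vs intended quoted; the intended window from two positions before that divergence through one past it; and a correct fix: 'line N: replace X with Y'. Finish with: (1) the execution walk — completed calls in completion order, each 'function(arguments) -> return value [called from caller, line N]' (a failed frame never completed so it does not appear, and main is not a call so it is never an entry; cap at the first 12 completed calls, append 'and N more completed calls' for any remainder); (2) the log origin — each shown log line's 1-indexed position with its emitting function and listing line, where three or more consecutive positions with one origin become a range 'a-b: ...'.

Answer: the defect is in count_flags at line 4.
Key observation: The log first diverges at position 4: the faulty run prints 'match at position None' where the working version prints 'match at position 1'.
Crash: derive_floor, line 12, TypeError.
Call chain: main -> derive_floor([4, 2, 11, 5], 2) (called at line 19).
First divergence: position 4 — shown 'match at position None', intended 'match at position 1'.
Intended log window:
  2: derive_floor start: n=4 cutoff=2
  3: enter count_flags: 4 items against 2
  4: match at position 1
  5: match at position 1
Execution walk:
  count_flags([4, 2, 11, 5], 2) -> None  [called from derive_floor, line 10]
Origin of each log line:
  1 — main, line 18
  2 — derive_floor, line 9
  3 — count_flags, line 2
  4 — derive_floor, line 11
A correct fix: line 4: replace `levels[total] == total` with `levels[total] == span`.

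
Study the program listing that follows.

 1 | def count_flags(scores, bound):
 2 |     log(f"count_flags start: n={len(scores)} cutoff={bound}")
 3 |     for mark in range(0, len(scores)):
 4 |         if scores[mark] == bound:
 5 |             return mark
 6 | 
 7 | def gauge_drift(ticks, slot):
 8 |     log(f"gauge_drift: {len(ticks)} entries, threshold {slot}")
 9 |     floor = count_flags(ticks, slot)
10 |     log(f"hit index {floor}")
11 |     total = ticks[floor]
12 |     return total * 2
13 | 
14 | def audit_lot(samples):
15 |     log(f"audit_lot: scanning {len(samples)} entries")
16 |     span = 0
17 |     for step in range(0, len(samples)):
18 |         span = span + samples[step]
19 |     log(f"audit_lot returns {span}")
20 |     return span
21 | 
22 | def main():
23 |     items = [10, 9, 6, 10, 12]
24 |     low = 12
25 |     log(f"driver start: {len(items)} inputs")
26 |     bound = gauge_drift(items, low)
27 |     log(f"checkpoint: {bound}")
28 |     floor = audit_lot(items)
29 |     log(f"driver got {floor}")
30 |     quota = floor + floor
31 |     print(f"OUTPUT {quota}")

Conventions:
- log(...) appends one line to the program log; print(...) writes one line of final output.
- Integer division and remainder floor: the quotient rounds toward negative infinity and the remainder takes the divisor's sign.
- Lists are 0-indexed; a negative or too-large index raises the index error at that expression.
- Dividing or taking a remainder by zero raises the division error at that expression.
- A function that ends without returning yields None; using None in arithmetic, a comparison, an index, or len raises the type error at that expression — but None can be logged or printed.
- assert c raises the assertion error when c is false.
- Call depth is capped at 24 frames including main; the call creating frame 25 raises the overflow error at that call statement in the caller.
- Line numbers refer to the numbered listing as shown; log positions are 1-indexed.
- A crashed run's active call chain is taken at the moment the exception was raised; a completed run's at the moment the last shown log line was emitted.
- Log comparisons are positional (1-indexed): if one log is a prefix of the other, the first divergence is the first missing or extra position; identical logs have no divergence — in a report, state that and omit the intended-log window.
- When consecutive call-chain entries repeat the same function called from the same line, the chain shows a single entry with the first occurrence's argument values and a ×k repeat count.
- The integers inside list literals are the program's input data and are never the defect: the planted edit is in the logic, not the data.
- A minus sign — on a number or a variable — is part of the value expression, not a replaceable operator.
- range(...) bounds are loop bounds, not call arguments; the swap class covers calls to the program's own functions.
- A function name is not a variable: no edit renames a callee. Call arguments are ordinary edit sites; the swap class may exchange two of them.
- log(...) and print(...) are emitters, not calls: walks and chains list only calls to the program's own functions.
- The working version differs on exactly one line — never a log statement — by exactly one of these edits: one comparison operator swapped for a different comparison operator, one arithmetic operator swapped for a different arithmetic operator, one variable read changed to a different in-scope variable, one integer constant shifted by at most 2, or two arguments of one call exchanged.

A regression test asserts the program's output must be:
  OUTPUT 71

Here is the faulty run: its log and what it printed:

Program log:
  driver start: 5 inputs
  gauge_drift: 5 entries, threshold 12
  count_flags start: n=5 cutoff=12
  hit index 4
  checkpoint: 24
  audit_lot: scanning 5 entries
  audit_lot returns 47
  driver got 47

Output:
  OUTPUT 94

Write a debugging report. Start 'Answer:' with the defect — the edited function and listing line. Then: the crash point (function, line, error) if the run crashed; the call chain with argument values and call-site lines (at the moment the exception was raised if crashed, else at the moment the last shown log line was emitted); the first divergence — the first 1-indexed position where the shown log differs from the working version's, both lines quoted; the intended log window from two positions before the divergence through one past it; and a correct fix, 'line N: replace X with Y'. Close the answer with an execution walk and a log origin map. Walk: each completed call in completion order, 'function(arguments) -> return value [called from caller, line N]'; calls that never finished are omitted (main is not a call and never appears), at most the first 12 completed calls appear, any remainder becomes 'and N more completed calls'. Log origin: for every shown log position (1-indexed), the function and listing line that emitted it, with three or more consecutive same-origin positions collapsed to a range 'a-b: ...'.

Answer: the defect is in main at line 30.
The tell: The logs agree in full; only the final output differs.
Call chain: main.
First divergence: there is none — every log position agrees.
Execution walk:
  count_flags([10, 9, 6, 10, 12], 12) -> 4  [called from gauge_drift, line 9]
  gauge_drift([10, 9, 6, 10, 12], 12) -> 24  [called from main, line 26]
  audit_lot([10, 9, 6, 10, 12]) -> 47  [called from main, line 28]
Log origin:
  1: emitted by main (line 25)
  2: emitted by gauge_drift (line 8)
  3: emitted by count_flags (line 2)
  4: emitted by gauge_drift (line 10)
  5: emitted by main (line 27)
  6: emitted by audit_lot (line 15)
  7: emitted by audit_lot (line 19)
  8: emitted by main (line 29)
A correct fix: line 30: replace `floor + floor` with `bound + floor`.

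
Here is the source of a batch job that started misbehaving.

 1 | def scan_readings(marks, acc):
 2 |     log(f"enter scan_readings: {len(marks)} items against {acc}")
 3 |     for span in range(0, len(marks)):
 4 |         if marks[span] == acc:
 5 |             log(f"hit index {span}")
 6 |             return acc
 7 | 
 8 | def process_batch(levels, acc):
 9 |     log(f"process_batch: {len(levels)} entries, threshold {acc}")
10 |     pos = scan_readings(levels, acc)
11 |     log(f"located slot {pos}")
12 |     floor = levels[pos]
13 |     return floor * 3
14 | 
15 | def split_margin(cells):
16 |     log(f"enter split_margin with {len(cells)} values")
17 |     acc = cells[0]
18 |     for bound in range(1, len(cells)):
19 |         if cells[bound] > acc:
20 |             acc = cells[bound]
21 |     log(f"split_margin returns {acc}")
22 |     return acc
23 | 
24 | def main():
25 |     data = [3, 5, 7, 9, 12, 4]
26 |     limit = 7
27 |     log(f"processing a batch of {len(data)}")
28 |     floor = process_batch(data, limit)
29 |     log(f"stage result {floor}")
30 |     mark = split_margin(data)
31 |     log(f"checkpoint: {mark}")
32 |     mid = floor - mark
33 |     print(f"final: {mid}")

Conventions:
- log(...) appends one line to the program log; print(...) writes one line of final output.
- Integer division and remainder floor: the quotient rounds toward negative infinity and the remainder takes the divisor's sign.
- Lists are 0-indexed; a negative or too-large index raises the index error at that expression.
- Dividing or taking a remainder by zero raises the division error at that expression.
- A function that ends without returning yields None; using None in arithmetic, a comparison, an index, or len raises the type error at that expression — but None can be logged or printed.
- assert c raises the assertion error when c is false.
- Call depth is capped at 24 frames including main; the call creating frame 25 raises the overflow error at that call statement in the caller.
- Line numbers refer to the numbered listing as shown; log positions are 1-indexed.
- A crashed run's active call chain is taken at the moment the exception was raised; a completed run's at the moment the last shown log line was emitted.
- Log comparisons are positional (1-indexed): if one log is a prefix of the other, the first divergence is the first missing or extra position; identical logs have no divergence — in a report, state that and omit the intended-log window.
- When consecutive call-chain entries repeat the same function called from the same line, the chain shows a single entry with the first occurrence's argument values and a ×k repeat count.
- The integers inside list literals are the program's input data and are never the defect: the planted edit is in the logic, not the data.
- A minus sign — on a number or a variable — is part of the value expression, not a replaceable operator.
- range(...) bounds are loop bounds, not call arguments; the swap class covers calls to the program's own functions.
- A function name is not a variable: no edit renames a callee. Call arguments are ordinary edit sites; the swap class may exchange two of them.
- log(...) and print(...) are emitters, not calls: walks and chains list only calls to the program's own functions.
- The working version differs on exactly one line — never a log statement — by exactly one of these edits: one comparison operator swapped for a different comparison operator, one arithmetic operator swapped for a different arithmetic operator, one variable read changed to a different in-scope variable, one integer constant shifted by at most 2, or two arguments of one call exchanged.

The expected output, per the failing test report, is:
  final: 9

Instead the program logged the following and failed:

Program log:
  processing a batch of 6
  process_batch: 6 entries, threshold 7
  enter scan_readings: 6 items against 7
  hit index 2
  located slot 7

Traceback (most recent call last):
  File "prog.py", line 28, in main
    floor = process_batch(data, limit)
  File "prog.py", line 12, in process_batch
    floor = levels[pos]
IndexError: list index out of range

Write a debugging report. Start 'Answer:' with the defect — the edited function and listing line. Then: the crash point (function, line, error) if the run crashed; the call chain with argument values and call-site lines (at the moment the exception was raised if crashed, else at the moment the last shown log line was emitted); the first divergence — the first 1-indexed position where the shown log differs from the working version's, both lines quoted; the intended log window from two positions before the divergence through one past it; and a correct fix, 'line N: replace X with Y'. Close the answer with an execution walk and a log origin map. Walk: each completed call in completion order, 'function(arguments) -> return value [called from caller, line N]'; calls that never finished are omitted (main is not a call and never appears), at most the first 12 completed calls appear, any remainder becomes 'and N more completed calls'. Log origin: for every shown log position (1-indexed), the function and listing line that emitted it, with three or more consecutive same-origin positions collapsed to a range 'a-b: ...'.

Answer: the defect is in scan_readings at line 6.
Key observation: Position 5 is the first bad log line: 'located slot 7' should read 'located slot 2'.
Crash: process_batch, line 12, IndexError.
Call chain: main -> process_batch([3, 5, 7, 9, 12, 4], 7) (called at line 28).
First divergence: position 5 — shown 'located slot 7', intended 'located slot 2'.
Intended log window:
  3: enter scan_readings: 6 items against 7
  4: hit index 2
  5: located slot 2
  6: stage result 21
Execution walk:
  scan_readings([3, 5, 7, 9, 12, 4], 7) -> 7  [called from process_batch, line 10]
Log origins:
  1: logged in main at line 27
  2: logged in process_batch at line 9
  3: logged in scan_readings at line 2
  4: logged in scan_readings at line 5
  5: logged in process_batch at line 11
A correct fix: line 6: replace `acc` with `span`.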